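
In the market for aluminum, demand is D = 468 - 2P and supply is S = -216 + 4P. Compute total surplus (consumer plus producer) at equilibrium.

Equilibrium: 468 - 2P = -216 + 4P gives P* = 114, Q* = 240.
Demand choke price: P = 234; supply starts at P = 54.
CS = ½(234 − 114)(240) = 14400; PS = ½(114 − 54)(240) = 7200.

Total surplus = 21600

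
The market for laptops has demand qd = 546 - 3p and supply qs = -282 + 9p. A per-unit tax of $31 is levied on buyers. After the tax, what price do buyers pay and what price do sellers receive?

Buyers pay $92.25, sellers receive $61.25

Pre-tax equilibrium: p* = 69, q* = 339.
Tax on buyers shifts demand to qd = 546 − 3(p + 31) = 453 - 3p.
453 - 3p = -282 + 9p gives seller price ps = 61.25; buyers pay pb = 61.25 + 31 = 92.25.
New quantity: q = 546 − 3(92.25) = 269.25.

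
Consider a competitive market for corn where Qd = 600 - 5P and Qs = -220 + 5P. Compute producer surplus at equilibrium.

Producer surplus = 3610

Equilibrium: 600 - 5P = -220 + 5P gives P* = 82, Q* = 190.
Supply starts at P = 44 (where Qs = 0).
PS = ½(82 − 44)(190) = 3610.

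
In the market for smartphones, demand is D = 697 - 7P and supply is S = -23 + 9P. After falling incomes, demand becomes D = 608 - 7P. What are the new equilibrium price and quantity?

P' = 39.4375, Q' = 331.9375

Original equilibrium: P* = 45, Q* = 382.
New equilibrium: 608 - 7P = -23 + 9P, so 631 = 16P and P' = 39.4375; Q' = 608 − 7(39.4375) = 331.9375.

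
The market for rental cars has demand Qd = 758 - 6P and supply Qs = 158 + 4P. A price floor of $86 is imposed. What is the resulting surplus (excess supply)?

Surplus = 260

Equilibrium price would be P* = 60, so the floor at 86 binds.
At P = 86: Qd = 242, Qs = 502.
Surplus = 502 − 242 = 260.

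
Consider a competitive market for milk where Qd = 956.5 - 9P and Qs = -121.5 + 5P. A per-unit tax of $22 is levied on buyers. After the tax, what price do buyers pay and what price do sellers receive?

Buyers pay 594/7, sellers receive 440/7

Pre-tax equilibrium: P* = 77, Q* = 263.5.
Tax on buyers shifts demand to Qd = 956.5 − 9(P + 22) = 758.5 - 9P.
758.5 - 9P = -121.5 + 5P gives seller price Ps = 440/7; buyers pay Pb = 440/7 + 22 = 594/7.
New quantity: Q = 956.5 − 9(594/7) = 2699/14.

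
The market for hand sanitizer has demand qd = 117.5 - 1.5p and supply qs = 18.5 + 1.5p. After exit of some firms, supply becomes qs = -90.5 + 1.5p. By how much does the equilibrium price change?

Original equilibrium: p* = 33, q* = 68.
New equilibrium: 117.5 - 1.5p = -90.5 + 1.5p, so 208 = 3p and p' = 208/3; q' = 117.5 − 1.5(208/3) = 13.5.
Change in price: 208/3 − 33 = 109/3.

Δp = 109/3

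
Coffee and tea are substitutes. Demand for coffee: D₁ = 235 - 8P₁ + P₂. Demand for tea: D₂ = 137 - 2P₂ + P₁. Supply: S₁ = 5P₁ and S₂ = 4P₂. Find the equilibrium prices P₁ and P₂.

Market 1: 235 - 8P₁ + P₂ = 5P₁ → 13P₁ - P₂ = 235.
Market 2: 6P₂ - P₁ = 137.
Eliminating P₂: 6×(1) + 1×(2) gives 77P₁ = 1547, so P₁ = 221/11.
Back-substitute into (2): P₂ = (137 + 1×221/11) / 6 = 288/11.

P₁ = 221/11, P₂ = 288/11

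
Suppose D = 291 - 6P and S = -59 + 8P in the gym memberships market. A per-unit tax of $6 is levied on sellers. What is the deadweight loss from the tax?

Pre-tax equilibrium: P* = 25, Q* = 141.
Tax on sellers shifts supply to S = -59 + 8(P − 6) = -107 + 8P.
291 - 6P = -107 + 8P gives buyer price Pb = 199/7; sellers receive Ps = 199/7 − 6 = 157/7.
New quantity: Q = 291 − 6(199/7) = 843/7.
DWL = ½ × 6 × (141 − 843/7) = 432/7.

Deadweight loss = 432/7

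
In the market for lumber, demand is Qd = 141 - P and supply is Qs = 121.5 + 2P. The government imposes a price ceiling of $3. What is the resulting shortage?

Equilibrium price would be P* = 6.5, so the ceiling at 3 binds.
At P = 3: Qd = 141 − 1(3) = 138, Qs = 121.5 + 2(3) = 127.5.
Shortage = 138 − 127.5 = 10.5.

Shortage = 10.5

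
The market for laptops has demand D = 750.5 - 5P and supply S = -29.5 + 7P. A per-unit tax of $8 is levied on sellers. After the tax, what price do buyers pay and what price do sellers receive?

Pre-tax equilibrium: P* = 65, Q* = 425.5.
Tax on sellers shifts supply to S = -29.5 + 7(P − 8) = -85.5 + 7P.
750.5 - 5P = -85.5 + 7P gives buyer price Pb = 209/3; sellers receive Ps = 209/3 − 8 = 185/3.
New quantity: Q = 750.5 − 5(209/3) = 2413/6.

Buyers pay 209/3, sellers receive 185/3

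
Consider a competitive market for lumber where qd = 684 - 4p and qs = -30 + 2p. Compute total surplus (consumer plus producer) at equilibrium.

Total surplus = 16224

Equilibrium: 684 - 4p = -30 + 2p gives p* = 119, q* = 208.
Demand choke price: p = 171; supply starts at p = 15.
CS = ½(171 − 119)(208) = 5408; PS = ½(119 − 15)(208) = 10816.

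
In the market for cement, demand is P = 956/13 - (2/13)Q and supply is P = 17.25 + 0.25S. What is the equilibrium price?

Set the two price expressions equal: 956/13 - (2/13)Q = 17.25 + 0.25Q.
2927/52 = (21/52)Q, so Q* = 2927/21.
P* = 956/13 − (2/13)(2927/21) = 1094/21.

P* = 1094/21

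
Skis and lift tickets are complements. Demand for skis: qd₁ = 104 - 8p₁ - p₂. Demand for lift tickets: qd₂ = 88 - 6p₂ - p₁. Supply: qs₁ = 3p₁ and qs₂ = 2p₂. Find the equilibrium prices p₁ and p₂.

Market 1: 104 - 8p₁ - p₂ = 3p₁ → 11p₁ + p₂ = 104.
Market 2: 8p₂ + p₁ = 88.
Eliminating p₂: 8×(1) − 1×(2) gives 87p₁ = 744, so p₁ = 248/29.
Back-substitute into (2): p₂ = (88 − 1×248/29) / 8 = 288/29.

p₁ = 248/29, p₂ = 288/29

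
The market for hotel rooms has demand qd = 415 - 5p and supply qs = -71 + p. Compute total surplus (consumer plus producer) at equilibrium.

Total surplus = 60

Equilibrium: 415 - 5p = -71 + p gives p* = 81, q* = 10.
Demand choke price: p = 83; supply starts at p = 71.
CS = ½(83 − 81)(10) = 10; PS = ½(81 − 71)(10) = 50.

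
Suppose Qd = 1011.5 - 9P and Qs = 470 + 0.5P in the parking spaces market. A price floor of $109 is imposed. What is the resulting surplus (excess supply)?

Equilibrium price would be P* = 57, so the floor at 109 binds.
At P = 109: Qd = 30.5, Qs = 524.5.
Surplus = 524.5 − 30.5 = 494.

Surplus = 494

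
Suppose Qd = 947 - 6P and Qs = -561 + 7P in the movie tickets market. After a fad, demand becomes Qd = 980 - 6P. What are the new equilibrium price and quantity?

P' = 1541/13, Q' = 3494/13

Original equilibrium: P* = 116, Q* = 251.
New equilibrium: 980 - 6P = -561 + 7P, so 1541 = 13P and P' = 1541/13; Q' = 980 − 6(1541/13) = 3494/13.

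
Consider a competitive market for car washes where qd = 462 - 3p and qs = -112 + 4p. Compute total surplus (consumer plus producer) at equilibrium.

Equilibrium: 462 - 3p = -112 + 4p gives p* = 82, q* = 216.
Demand choke price: p = 154; supply starts at p = 28.
CS = ½(154 − 82)(216) = 7776; PS = ½(82 − 28)(216) = 5832.

Total surplus = 13608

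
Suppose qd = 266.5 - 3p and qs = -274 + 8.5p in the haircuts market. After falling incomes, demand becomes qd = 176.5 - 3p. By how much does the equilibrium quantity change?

Δq = -1530/23

Original equilibrium: p* = 47, q* = 125.5.
New equilibrium: 176.5 - 3p = -274 + 8.5p, so 450.5 = 11.5p and p' = 901/23; q' = 176.5 − 3(901/23) = 2713/46.
Change in quantity: 2713/46 − 125.5 = -1530/23.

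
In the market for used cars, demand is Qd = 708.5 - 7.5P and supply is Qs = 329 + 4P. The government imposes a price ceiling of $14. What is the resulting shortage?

Equilibrium price would be P* = 33, so the ceiling at 14 binds.
At P = 14: Qd = 708.5 − 7.5(14) = 603.5, Qs = 329 + 4(14) = 385.
Shortage = 603.5 − 385 = 218.5.

Shortage = 218.5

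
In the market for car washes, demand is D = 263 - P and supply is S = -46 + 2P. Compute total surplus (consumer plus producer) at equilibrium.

Total surplus = 19200

Equilibrium: 263 - P = -46 + 2P gives P* = 103, Q* = 160.
Demand choke price: P = 263; supply starts at P = 23.
CS = ½(263 − 103)(160) = 12800; PS = ½(103 − 23)(160) = 6400.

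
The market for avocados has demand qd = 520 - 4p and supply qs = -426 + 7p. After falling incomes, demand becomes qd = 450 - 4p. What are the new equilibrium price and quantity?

p' = 876/11, q' = 1446/11

Original equilibrium: p* = 86, q* = 176.
New equilibrium: 450 - 4p = -426 + 7p, so 876 = 11p and p' = 876/11; q' = 450 − 4(876/11) = 1446/11.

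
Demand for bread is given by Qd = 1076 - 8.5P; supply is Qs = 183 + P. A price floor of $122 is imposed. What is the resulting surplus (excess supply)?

Equilibrium price would be P* = 94, so the floor at 122 binds.
At P = 122: Qd = 39, Qs = 305.
Surplus = 305 − 39 = 266.

Surplus = 266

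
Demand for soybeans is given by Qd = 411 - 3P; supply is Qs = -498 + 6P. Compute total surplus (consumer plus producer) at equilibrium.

Equilibrium: 411 - 3P = -498 + 6P gives P* = 101, Q* = 108.
Demand choke price: P = 137; supply starts at P = 83.
CS = ½(137 − 101)(108) = 1944; PS = ½(101 − 83)(108) = 972.

Total surplus = 2916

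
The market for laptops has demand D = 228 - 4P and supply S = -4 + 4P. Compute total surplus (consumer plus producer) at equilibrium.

Equilibrium: 228 - 4P = -4 + 4P gives P* = 29, Q* = 112.
Demand choke price: P = 57; supply starts at P = 1.
CS = ½(57 − 29)(112) = 1568; PS = ½(29 − 1)(112) = 1568.

Total surplus = 3136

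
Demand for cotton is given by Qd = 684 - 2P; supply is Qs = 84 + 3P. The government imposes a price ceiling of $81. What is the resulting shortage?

Equilibrium price would be P* = 120, so the ceiling at 81 binds.
At P = 81: Qd = 684 − 2(81) = 522, Qs = 84 + 3(81) = 327.
Shortage = 522 − 327 = 195.

Shortage = 195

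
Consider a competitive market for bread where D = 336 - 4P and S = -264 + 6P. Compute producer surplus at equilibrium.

Equilibrium: 336 - 4P = -264 + 6P gives P* = 60, Q* = 96.
Supply starts at P = 44 (where S = 0).
PS = ½(60 − 44)(96) = 768.

Producer surplus = 768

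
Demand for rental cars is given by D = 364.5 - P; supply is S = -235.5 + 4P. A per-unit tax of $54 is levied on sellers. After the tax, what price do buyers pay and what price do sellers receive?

Buyers pay $163.2, sellers receive $109.2

Pre-tax equilibrium: P* = 120, Q* = 244.5.
Tax on sellers shifts supply to S = -235.5 + 4(P − 54) = -451.5 + 4P.
364.5 - P = -451.5 + 4P gives buyer price Pb = 163.2; sellers receive Ps = 163.2 − 54 = 109.2.
New quantity: Q = 364.5 − 1(163.2) = 201.3.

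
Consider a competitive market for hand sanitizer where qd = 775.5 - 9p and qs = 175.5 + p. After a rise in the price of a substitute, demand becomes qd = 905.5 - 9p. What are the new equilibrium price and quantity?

p' = 73, q' = 248.5

Original equilibrium: p* = 60, q* = 235.5.
New equilibrium: 905.5 - 9p = 175.5 + p, so 730 = 10p and p' = 73; q' = 905.5 − 9(73) = 248.5.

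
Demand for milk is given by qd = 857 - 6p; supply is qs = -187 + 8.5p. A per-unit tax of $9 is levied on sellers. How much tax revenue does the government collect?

Pre-tax equilibrium: p* = 72, q* = 425.
Tax on sellers shifts supply to qs = -187 + 8.5(p − 9) = -263.5 + 8.5p.
857 - 6p = -263.5 + 8.5p gives buyer price pb = 2241/29; sellers receive ps = 2241/29 − 9 = 1980/29.
New quantity: q = 857 − 6(2241/29) = 11407/29.
Revenue = 9 × 11407/29 = 102663/29.

Tax revenue = 102663/29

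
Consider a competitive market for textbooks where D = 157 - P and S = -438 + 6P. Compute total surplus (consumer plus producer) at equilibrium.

Total surplus = 3024

Equilibrium: 157 - P = -438 + 6P gives P* = 85, Q* = 72.
Demand choke price: P = 157; supply starts at P = 73.
CS = ½(157 − 85)(72) = 2592; PS = ½(85 − 73)(72) = 432.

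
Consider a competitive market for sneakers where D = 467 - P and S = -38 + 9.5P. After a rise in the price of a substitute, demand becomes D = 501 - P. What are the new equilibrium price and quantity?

P' = 154/3, Q' = 1349/3

Original equilibrium: P* = 1010/21, Q* = 8797/21.
New equilibrium: 501 - P = -38 + 9.5P, so 539 = 10.5P and P' = 154/3; Q' = 501 − 1(154/3) = 1349/3.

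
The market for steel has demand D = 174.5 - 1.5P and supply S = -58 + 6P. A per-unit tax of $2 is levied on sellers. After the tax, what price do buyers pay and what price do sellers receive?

Pre-tax equilibrium: P* = 31, Q* = 128.
Tax on sellers shifts supply to S = -58 + 6(P − 2) = -70 + 6P.
174.5 - 1.5P = -70 + 6P gives buyer price Pb = 32.6; sellers receive Ps = 32.6 − 2 = 30.6.
New quantity: Q = 174.5 − 1.5(32.6) = 125.6.

Buyers pay $32.6, sellers receive $30.6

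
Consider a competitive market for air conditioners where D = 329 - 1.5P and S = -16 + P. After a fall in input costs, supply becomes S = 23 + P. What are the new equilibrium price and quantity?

P' = 122.4, Q' = 145.4

Original equilibrium: P* = 138, Q* = 122.
New equilibrium: 329 - 1.5P = 23 + P, so 306 = 2.5P and P' = 122.4; Q' = 329 − 1.5(122.4) = 145.4.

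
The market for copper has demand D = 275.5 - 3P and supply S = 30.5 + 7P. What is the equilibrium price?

Set D = S: 275.5 - 3P = 30.5 + 7P.
245 = 10P, so P* = 24.5.
Q* = 275.5 − 3(24.5) = 202.

P* = 24.5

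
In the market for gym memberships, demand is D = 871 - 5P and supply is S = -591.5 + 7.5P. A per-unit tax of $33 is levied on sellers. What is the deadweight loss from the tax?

Pre-tax equilibrium: P* = 117, Q* = 286.
Tax on sellers shifts supply to S = -591.5 + 7.5(P − 33) = -839 + 7.5P.
871 - 5P = -839 + 7.5P gives buyer price Pb = 136.8; sellers receive Ps = 136.8 − 33 = 103.8.
New quantity: Q = 871 − 5(136.8) = 187.
DWL = ½ × 33 × (286 − 187) = 1633.5.

Deadweight loss = 1633.5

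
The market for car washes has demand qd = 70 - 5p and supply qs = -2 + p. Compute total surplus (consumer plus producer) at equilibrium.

Total surplus = 60

Equilibrium: 70 - 5p = -2 + p gives p* = 12, q* = 10.
Demand choke price: p = 14; supply starts at p = 2.
CS = ½(14 − 12)(10) = 10; PS = ½(12 − 2)(10) = 50.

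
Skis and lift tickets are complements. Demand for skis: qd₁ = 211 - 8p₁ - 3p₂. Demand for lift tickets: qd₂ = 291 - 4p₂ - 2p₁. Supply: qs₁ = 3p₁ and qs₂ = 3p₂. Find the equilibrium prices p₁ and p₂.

p₁ = 604/71, p₂ = 2779/71

Market 1: 211 - 8p₁ - 3p₂ = 3p₁ → 11p₁ + 3p₂ = 211.
Market 2: 7p₂ + 2p₁ = 291.
Eliminating p₂: 7×(1) − 3×(2) gives 71p₁ = 604, so p₁ = 604/71.
Back-substitute into (2): p₂ = (291 − 2×604/71) / 7 = 2779/71.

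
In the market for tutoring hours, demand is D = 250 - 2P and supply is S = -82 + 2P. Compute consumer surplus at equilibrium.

Equilibrium: 250 - 2P = -82 + 2P gives P* = 83, Q* = 84.
Demand choke price (D = 0): P = 125.
CS = ½(125 − 83)(84) = 1764.

Consumer surplus = 1764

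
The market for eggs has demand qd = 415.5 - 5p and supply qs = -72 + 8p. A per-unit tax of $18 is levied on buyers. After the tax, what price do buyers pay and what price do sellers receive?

Buyers pay 1263/26, sellers receive 795/26

Pre-tax equilibrium: p* = 37.5, q* = 228.
Tax on buyers shifts demand to qd = 415.5 − 5(p + 18) = 325.5 - 5p.
325.5 - 5p = -72 + 8p gives seller price ps = 795/26; buyers pay pb = 795/26 + 18 = 1263/26.
New quantity: q = 415.5 − 5(1263/26) = 2244/13.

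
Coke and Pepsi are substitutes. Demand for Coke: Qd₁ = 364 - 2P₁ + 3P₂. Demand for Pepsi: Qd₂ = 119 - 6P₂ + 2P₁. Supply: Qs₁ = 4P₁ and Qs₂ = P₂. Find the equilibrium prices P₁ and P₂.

Market 1: 364 - 2P₁ + 3P₂ = 4P₁ → 6P₁ - 3P₂ = 364.
Market 2: 7P₂ - 2P₁ = 119.
Eliminating P₂: 7×(1) + 3×(2) gives 36P₁ = 2905, so P₁ = 2905/36.
Back-substitute into (2): P₂ = (119 + 2×2905/36) / 7 = 721/18.

P₁ = 2905/36, P₂ = 721/18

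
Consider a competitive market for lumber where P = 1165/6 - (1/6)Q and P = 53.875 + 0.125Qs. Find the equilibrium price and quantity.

P* = 114, Q* = 481

Set the two price expressions equal: 1165/6 - (1/6)Q = 53.875 + 0.125Q.
3367/24 = (7/24)Q, so Q* = 481.
P* = 1165/6 − (1/6)(481) = 114.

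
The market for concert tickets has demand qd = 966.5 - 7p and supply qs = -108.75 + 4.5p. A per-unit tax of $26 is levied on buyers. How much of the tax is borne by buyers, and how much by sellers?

Pre-tax equilibrium: p* = 93.5, q* = 312.
Tax on buyers shifts demand to qd = 966.5 − 7(p + 26) = 784.5 - 7p.
784.5 - 7p = -108.75 + 4.5p gives seller price ps = 3573/46; buyers pay pb = 3573/46 + 26 = 4769/46.
New quantity: q = 966.5 − 7(4769/46) = 5538/23.
Buyer burden = 4769/46 − 93.5 = 234/23; seller burden = 93.5 − 3573/46 = 364/23.

Buyers bear 234/23, sellers bear 364/23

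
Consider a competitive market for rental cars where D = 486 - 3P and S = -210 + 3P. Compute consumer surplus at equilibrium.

Equilibrium: 486 - 3P = -210 + 3P gives P* = 116, Q* = 138.
Demand choke price (D = 0): P = 162.
CS = ½(162 − 116)(138) = 3174.

Consumer surplus = 3174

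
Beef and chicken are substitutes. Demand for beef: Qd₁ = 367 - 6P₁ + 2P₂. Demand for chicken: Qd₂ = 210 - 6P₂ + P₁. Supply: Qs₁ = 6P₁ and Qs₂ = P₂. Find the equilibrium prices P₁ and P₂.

P₁ = 2989/82, P₂ = 2887/82

Market 1: 367 - 6P₁ + 2P₂ = 6P₁ → 12P₁ - 2P₂ = 367.
Market 2: 7P₂ - P₁ = 210.
Eliminating P₂: 7×(1) + 2×(2) gives 82P₁ = 2989, so P₁ = 2989/82.
Back-substitute into (2): P₂ = (210 + 1×2989/82) / 7 = 2887/82.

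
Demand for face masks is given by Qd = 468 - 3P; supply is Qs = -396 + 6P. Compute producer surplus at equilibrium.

Equilibrium: 468 - 3P = -396 + 6P gives P* = 96, Q* = 180.
Supply starts at P = 66 (where Qs = 0).
PS = ½(96 − 66)(180) = 2700.

Producer surplus = 2700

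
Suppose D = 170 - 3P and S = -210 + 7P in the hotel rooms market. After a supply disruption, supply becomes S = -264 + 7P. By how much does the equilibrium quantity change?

Original equilibrium: P* = 38, Q* = 56.
New equilibrium: 170 - 3P = -264 + 7P, so 434 = 10P and P' = 43.4; Q' = 170 − 3(43.4) = 39.8.
Change in quantity: 39.8 − 56 = -16.2.

ΔQ = -16.2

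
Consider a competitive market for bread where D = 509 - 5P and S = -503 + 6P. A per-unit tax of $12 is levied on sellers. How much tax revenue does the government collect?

Pre-tax equilibrium: P* = 92, Q* = 49.
Tax on sellers shifts supply to S = -503 + 6(P − 12) = -575 + 6P.
509 - 5P = -575 + 6P gives buyer price Pb = 1084/11; sellers receive Ps = 1084/11 − 12 = 952/11.
New quantity: Q = 509 − 5(1084/11) = 179/11.
Revenue = 12 × 179/11 = 2148/11.

Tax revenue = 2148/11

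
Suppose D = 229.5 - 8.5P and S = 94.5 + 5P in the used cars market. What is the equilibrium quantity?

Q* = 144.5

Set D = S: 229.5 - 8.5P = 94.5 + 5P.
135 = 13.5P, so P* = 10.
Q* = 229.5 − 8.5(10) = 144.5.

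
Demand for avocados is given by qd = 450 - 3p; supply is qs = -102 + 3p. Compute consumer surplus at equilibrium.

Equilibrium: 450 - 3p = -102 + 3p gives p* = 92, q* = 174.
Demand choke price (qd = 0): p = 150.
CS = ½(150 − 92)(174) = 5046.

Consumer surplus = 5046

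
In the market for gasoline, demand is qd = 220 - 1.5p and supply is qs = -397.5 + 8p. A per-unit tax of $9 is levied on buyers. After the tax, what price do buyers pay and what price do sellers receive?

Pre-tax equilibrium: p* = 65, q* = 122.5.
Tax on buyers shifts demand to qd = 220 − 1.5(p + 9) = 206.5 - 1.5p.
206.5 - 1.5p = -397.5 + 8p gives seller price ps = 1208/19; buyers pay pb = 1208/19 + 9 = 1379/19.
New quantity: q = 220 − 1.5(1379/19) = 4223/38.

Buyers pay 1379/19, sellers receive 1208/19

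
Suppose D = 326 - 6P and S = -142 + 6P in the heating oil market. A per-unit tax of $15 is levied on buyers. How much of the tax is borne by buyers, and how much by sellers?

Buyers bear $7.5, sellers bear $7.5

Pre-tax equilibrium: P* = 39, Q* = 92.
Tax on buyers shifts demand to D = 326 − 6(P + 15) = 236 - 6P.
236 - 6P = -142 + 6P gives seller price Ps = 31.5; buyers pay Pb = 31.5 + 15 = 46.5.
New quantity: Q = 326 − 6(46.5) = 47.
Buyer burden = 46.5 − 39 = 7.5; seller burden = 39 − 31.5 = 7.5.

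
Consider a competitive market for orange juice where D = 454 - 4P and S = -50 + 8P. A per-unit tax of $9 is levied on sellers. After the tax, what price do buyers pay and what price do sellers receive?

Buyers pay $48, sellers receive $39

Pre-tax equilibrium: P* = 42, Q* = 286.
Tax on sellers shifts supply to S = -50 + 8(P − 9) = -122 + 8P.
454 - 4P = -122 + 8P gives buyer price Pb = 48; sellers receive Ps = 48 − 9 = 39.
New quantity: Q = 454 − 4(48) = 262.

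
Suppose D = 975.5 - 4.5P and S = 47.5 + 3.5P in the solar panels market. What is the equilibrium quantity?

Set D = S: 975.5 - 4.5P = 47.5 + 3.5P.
928 = 8P, so P* = 116.
Q* = 975.5 − 4.5(116) = 453.5.

Q* = 453.5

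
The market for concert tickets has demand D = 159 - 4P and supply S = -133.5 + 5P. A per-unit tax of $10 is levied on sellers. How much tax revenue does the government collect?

Pre-tax equilibrium: P* = 32.5, Q* = 29.
Tax on sellers shifts supply to S = -133.5 + 5(P − 10) = -183.5 + 5P.
159 - 4P = -183.5 + 5P gives buyer price Pb = 685/18; sellers receive Ps = 685/18 − 10 = 505/18.
New quantity: Q = 159 − 4(685/18) = 61/9.
Revenue = 10 × 61/9 = 610/9.

Tax revenue = 610/9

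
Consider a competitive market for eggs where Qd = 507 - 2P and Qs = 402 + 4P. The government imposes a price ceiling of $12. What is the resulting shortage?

Equilibrium price would be P* = 17.5, so the ceiling at 12 binds.
At P = 12: Qd = 507 − 2(12) = 483, Qs = 402 + 4(12) = 450.
Shortage = 483 − 450 = 33.

Shortage = 33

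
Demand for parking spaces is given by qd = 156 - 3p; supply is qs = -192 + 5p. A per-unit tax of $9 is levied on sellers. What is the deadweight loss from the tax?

Deadweight loss = 75.9375

Pre-tax equilibrium: p* = 43.5, q* = 25.5.
Tax on sellers shifts supply to qs = -192 + 5(p − 9) = -237 + 5p.
156 - 3p = -237 + 5p gives buyer price pb = 49.125; sellers receive ps = 49.125 − 9 = 40.125.
New quantity: q = 156 − 3(49.125) = 8.625.
DWL = ½ × 9 × (25.5 − 8.625) = 75.9375.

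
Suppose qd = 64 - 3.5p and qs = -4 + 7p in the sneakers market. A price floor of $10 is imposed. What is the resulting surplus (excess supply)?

Equilibrium price would be p* = 136/21, so the floor at 10 binds.
At p = 10: qd = 29, qs = 66.
Surplus = 66 − 29 = 37.

Surplus = 37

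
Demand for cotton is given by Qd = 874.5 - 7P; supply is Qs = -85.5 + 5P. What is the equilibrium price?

P* = 80

Set Qd = Qs: 874.5 - 7P = -85.5 + 5P.
960 = 12P, so P* = 80.
Q* = 874.5 − 7(80) = 314.5.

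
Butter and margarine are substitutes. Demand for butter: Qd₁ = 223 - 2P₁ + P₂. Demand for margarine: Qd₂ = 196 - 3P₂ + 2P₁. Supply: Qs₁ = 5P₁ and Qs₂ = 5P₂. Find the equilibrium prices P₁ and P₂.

P₁ = 110/3, P₂ = 101/3

Market 1: 223 - 2P₁ + P₂ = 5P₁ → 7P₁ - P₂ = 223.
Market 2: 8P₂ - 2P₁ = 196.
Eliminating P₂: 8×(1) + 1×(2) gives 54P₁ = 1980, so P₁ = 110/3.
Back-substitute into (2): P₂ = (196 + 2×110/3) / 8 = 101/3.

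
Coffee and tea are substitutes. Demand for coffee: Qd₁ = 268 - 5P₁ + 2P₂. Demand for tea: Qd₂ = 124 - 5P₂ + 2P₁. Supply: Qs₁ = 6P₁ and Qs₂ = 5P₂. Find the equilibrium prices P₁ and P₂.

Market 1: 268 - 5P₁ + 2P₂ = 6P₁ → 11P₁ - 2P₂ = 268.
Market 2: 10P₂ - 2P₁ = 124.
Eliminating P₂: 10×(1) + 2×(2) gives 106P₁ = 2928, so P₁ = 1464/53.
Back-substitute into (2): P₂ = (124 + 2×1464/53) / 10 = 950/53.

P₁ = 1464/53, P₂ = 950/53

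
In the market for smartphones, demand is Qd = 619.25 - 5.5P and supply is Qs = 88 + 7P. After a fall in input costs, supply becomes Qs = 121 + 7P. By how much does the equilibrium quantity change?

Original equilibrium: P* = 42.5, Q* = 385.5.
New equilibrium: 619.25 - 5.5P = 121 + 7P, so 498.25 = 12.5P and P' = 39.86; Q' = 619.25 − 5.5(39.86) = 400.02.
Change in quantity: 400.02 − 385.5 = 14.52.

ΔQ = 14.52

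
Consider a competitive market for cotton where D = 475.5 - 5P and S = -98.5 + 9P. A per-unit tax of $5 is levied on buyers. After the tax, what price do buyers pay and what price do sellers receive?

Buyers pay 619/14, sellers receive 549/14

Pre-tax equilibrium: P* = 41, Q* = 270.5.
Tax on buyers shifts demand to D = 475.5 − 5(P + 5) = 450.5 - 5P.
450.5 - 5P = -98.5 + 9P gives seller price Ps = 549/14; buyers pay Pb = 549/14 + 5 = 619/14.
New quantity: Q = 475.5 − 5(619/14) = 1781/7.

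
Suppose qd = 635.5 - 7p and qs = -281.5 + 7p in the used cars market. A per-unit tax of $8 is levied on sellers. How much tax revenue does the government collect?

Tax revenue = 1192

Pre-tax equilibrium: p* = 65.5, q* = 177.
Tax on sellers shifts supply to qs = -281.5 + 7(p − 8) = -337.5 + 7p.
635.5 - 7p = -337.5 + 7p gives buyer price pb = 69.5; sellers receive ps = 69.5 − 8 = 61.5.
New quantity: q = 635.5 − 7(69.5) = 149.
Revenue = 8 × 149 = 1192.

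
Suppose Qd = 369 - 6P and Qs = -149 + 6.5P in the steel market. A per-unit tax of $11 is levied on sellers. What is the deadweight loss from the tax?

Deadweight loss = 188.76

Pre-tax equilibrium: P* = 41.44, Q* = 120.36.
Tax on sellers shifts supply to Qs = -149 + 6.5(P − 11) = -220.5 + 6.5P.
369 - 6P = -220.5 + 6.5P gives buyer price Pb = 47.16; sellers receive Ps = 47.16 − 11 = 36.16.
New quantity: Q = 369 − 6(47.16) = 86.04.
DWL = ½ × 11 × (120.36 − 86.04) = 188.76.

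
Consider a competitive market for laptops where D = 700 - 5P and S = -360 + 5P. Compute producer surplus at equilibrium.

Equilibrium: 700 - 5P = -360 + 5P gives P* = 106, Q* = 170.
Supply starts at P = 72 (where S = 0).
PS = ½(106 − 72)(170) = 2890.

Producer surplus = 2890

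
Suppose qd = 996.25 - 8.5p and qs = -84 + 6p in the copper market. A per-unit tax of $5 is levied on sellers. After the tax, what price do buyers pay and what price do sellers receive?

Buyers pay 4441/58, sellers receive 4151/58

Pre-tax equilibrium: p* = 74.5, q* = 363.
Tax on sellers shifts supply to qs = -84 + 6(p − 5) = -114 + 6p.
996.25 - 8.5p = -114 + 6p gives buyer price pb = 4441/58; sellers receive ps = 4441/58 − 5 = 4151/58.
New quantity: q = 996.25 − 8.5(4441/58) = 10017/29.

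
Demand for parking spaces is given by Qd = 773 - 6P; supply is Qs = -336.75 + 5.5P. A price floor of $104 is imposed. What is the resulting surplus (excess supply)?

Surplus = 86.25

Equilibrium price would be P* = 96.5, so the floor at 104 binds.
At P = 104: Qd = 149, Qs = 235.25.
Surplus = 235.25 − 149 = 86.25.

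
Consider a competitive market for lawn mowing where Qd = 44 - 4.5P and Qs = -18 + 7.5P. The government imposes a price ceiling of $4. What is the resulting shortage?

Equilibrium price would be P* = 31/6, so the ceiling at 4 binds.
At P = 4: Qd = 44 − 4.5(4) = 26, Qs = -18 + 7.5(4) = 12.
Shortage = 26 − 12 = 14.

Shortage = 14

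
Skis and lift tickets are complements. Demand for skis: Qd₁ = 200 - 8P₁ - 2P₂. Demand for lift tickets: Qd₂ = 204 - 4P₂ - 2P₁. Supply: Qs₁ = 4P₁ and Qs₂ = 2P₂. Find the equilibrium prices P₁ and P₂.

Market 1: 200 - 8P₁ - 2P₂ = 4P₁ → 12P₁ + 2P₂ = 200.
Market 2: 6P₂ + 2P₁ = 204.
Eliminating P₂: 6×(1) − 2×(2) gives 68P₁ = 792, so P₁ = 198/17.
Back-substitute into (2): P₂ = (204 − 2×198/17) / 6 = 512/17.

P₁ = 198/17, P₂ = 512/17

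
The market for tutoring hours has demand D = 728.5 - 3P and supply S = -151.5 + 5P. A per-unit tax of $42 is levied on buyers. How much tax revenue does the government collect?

Tax revenue = 13429.5

Pre-tax equilibrium: P* = 110, Q* = 398.5.
Tax on buyers shifts demand to D = 728.5 − 3(P + 42) = 602.5 - 3P.
602.5 - 3P = -151.5 + 5P gives seller price Ps = 94.25; buyers pay Pb = 94.25 + 42 = 136.25.
New quantity: Q = 728.5 − 3(136.25) = 319.75.
Revenue = 42 × 319.75 = 13429.5.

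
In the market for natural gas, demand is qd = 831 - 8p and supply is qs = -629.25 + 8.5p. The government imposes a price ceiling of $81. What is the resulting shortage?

Equilibrium price would be p* = 88.5, so the ceiling at 81 binds.
At p = 81: qd = 831 − 8(81) = 183, qs = -629.25 + 8.5(81) = 59.25.
Shortage = 183 − 59.25 = 123.75.

Shortage = 123.75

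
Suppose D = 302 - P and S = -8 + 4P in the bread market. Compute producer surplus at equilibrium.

Equilibrium: 302 - P = -8 + 4P gives P* = 62, Q* = 240.
Supply starts at P = 2 (where S = 0).
PS = ½(62 − 2)(240) = 7200.

Producer surplus = 7200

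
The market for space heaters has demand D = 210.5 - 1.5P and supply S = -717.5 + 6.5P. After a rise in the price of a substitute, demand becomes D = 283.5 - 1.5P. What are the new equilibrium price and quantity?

P' = 125.125, Q' = 95.8125

Original equilibrium: P* = 116, Q* = 36.5.
New equilibrium: 283.5 - 1.5P = -717.5 + 6.5P, so 1001 = 8P and P' = 125.125; Q' = 283.5 − 1.5(125.125) = 95.8125.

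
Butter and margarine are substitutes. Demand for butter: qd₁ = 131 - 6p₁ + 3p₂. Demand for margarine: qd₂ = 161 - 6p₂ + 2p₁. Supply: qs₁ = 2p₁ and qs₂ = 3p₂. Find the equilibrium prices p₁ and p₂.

p₁ = 277/11, p₂ = 775/33

Market 1: 131 - 6p₁ + 3p₂ = 2p₁ → 8p₁ - 3p₂ = 131.
Market 2: 9p₂ - 2p₁ = 161.
Eliminating p₂: 9×(1) + 3×(2) gives 66p₁ = 1662, so p₁ = 277/11.
Back-substitute into (2): p₂ = (161 + 2×277/11) / 9 = 775/33.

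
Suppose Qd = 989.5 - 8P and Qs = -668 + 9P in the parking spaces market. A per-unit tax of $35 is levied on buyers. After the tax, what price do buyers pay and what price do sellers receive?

Buyers pay 3945/34, sellers receive 2755/34

Pre-tax equilibrium: P* = 97.5, Q* = 209.5.
Tax on buyers shifts demand to Qd = 989.5 − 8(P + 35) = 709.5 - 8P.
709.5 - 8P = -668 + 9P gives seller price Ps = 2755/34; buyers pay Pb = 2755/34 + 35 = 3945/34.
New quantity: Q = 989.5 − 8(3945/34) = 2083/34.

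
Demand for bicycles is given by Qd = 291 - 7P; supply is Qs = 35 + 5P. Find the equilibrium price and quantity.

Set Qd = Qs: 291 - 7P = 35 + 5P.
256 = 12P, so P* = 64/3.
Q* = 291 − 7(64/3) = 425/3.

P* = 64/3, Q* = 425/3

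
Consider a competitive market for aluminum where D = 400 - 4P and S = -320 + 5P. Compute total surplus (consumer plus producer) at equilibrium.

Equilibrium: 400 - 4P = -320 + 5P gives P* = 80, Q* = 80.
Demand choke price: P = 100; supply starts at P = 64.
CS = ½(100 − 80)(80) = 800; PS = ½(80 − 64)(80) = 640.

Total surplus = 1440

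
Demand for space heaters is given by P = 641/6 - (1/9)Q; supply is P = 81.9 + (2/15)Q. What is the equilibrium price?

Set the two price expressions equal: 641/6 - (1/9)Q = 81.9 + (2/15)Q.
374/15 = (11/45)Q, so Q* = 102.
P* = 641/6 − (1/9)(102) = 95.5.

P* = 95.5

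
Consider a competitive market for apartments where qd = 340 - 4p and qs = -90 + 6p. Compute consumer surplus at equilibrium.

Consumer surplus = 3528

Equilibrium: 340 - 4p = -90 + 6p gives p* = 43, q* = 168.
Demand choke price (qd = 0): p = 85.
CS = ½(85 − 43)(168) = 3528.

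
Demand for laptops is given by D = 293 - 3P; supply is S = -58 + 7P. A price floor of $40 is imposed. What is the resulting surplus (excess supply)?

Equilibrium price would be P* = 35.1, so the floor at 40 binds.
At P = 40: D = 173, S = 222.
Surplus = 222 − 173 = 49.

Surplus = 49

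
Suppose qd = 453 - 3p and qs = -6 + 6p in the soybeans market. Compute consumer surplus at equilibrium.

Consumer surplus = 15000

Equilibrium: 453 - 3p = -6 + 6p gives p* = 51, q* = 300.
Demand choke price (qd = 0): p = 151.
CS = ½(151 − 51)(300) = 15000.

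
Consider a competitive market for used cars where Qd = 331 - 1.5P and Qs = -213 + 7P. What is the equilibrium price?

P* = 64

Set Qd = Qs: 331 - 1.5P = -213 + 7P.
544 = 8.5P, so P* = 64.
Q* = 331 − 1.5(64) = 235.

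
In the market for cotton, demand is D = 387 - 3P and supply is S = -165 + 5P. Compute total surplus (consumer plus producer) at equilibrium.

Equilibrium: 387 - 3P = -165 + 5P gives P* = 69, Q* = 180.
Demand choke price: P = 129; supply starts at P = 33.
CS = ½(129 − 69)(180) = 5400; PS = ½(69 − 33)(180) = 3240.

Total surplus = 8640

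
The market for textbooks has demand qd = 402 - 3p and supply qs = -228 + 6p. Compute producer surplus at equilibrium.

Producer surplus = 3072

Equilibrium: 402 - 3p = -228 + 6p gives p* = 70, q* = 192.
Supply starts at p = 38 (where qs = 0).
PS = ½(70 − 38)(192) = 3072.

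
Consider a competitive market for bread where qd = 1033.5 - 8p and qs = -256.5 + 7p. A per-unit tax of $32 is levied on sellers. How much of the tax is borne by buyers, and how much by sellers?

Pre-tax equilibrium: p* = 86, q* = 345.5.
Tax on sellers shifts supply to qs = -256.5 + 7(p − 32) = -480.5 + 7p.
1033.5 - 8p = -480.5 + 7p gives buyer price pb = 1514/15; sellers receive ps = 1514/15 − 32 = 1034/15.
New quantity: q = 1033.5 − 8(1514/15) = 6781/30.
Buyer burden = 1514/15 − 86 = 224/15; seller burden = 86 − 1034/15 = 256/15.

Buyers bear 224/15, sellers bear 256/15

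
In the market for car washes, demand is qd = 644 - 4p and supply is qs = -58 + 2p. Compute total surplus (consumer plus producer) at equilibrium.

Total surplus = 11616

Equilibrium: 644 - 4p = -58 + 2p gives p* = 117, q* = 176.
Demand choke price: p = 161; supply starts at p = 29.
CS = ½(161 − 117)(176) = 3872; PS = ½(117 − 29)(176) = 7744.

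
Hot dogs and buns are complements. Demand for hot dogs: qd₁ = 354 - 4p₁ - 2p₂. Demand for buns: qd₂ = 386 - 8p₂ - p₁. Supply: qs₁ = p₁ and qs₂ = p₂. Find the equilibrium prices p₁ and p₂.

Market 1: 354 - 4p₁ - 2p₂ = p₁ → 5p₁ + 2p₂ = 354.
Market 2: 9p₂ + p₁ = 386.
Eliminating p₂: 9×(1) − 2×(2) gives 43p₁ = 2414, so p₁ = 2414/43.
Back-substitute into (2): p₂ = (386 − 1×2414/43) / 9 = 1576/43.

p₁ = 2414/43, p₂ = 1576/43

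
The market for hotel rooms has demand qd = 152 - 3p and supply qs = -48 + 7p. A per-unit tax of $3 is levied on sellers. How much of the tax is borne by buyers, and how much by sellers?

Pre-tax equilibrium: p* = 20, q* = 92.
Tax on sellers shifts supply to qs = -48 + 7(p − 3) = -69 + 7p.
152 - 3p = -69 + 7p gives buyer price pb = 22.1; sellers receive ps = 22.1 − 3 = 19.1.
New quantity: q = 152 − 3(22.1) = 85.7.
Buyer burden = 22.1 − 20 = 2.1; seller burden = 20 − 19.1 = 0.9.

Buyers bear $2.1, sellers bear $0.9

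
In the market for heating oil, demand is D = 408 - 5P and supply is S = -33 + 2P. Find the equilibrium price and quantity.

Set D = S: 408 - 5P = -33 + 2P.
441 = 7P, so P* = 63.
Q* = 408 − 5(63) = 93.

P* = 63, Q* = 93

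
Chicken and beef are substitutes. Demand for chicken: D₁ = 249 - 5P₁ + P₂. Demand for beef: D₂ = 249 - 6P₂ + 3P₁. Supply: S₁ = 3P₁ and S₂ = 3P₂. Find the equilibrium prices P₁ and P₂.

Market 1: 249 - 5P₁ + P₂ = 3P₁ → 8P₁ - P₂ = 249.
Market 2: 9P₂ - 3P₁ = 249.
Eliminating P₂: 9×(1) + 1×(2) gives 69P₁ = 2490, so P₁ = 830/23.
Back-substitute into (2): P₂ = (249 + 3×830/23) / 9 = 913/23.

P₁ = 830/23, P₂ = 913/23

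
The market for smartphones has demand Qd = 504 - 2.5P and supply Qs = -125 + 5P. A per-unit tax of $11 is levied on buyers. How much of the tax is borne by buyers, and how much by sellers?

Buyers bear 22/3, sellers bear 11/3

Pre-tax equilibrium: P* = 1258/15, Q* = 883/3.
Tax on buyers shifts demand to Qd = 504 − 2.5(P + 11) = 476.5 - 2.5P.
476.5 - 2.5P = -125 + 5P gives seller price Ps = 80.2; buyers pay Pb = 80.2 + 11 = 91.2.
New quantity: Q = 504 − 2.5(91.2) = 276.
Buyer burden = 91.2 − 1258/15 = 22/3; seller burden = 1258/15 − 80.2 = 11/3.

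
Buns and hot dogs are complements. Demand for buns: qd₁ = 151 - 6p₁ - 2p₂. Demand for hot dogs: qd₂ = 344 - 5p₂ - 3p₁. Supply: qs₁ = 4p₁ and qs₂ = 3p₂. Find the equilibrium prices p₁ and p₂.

Market 1: 151 - 6p₁ - 2p₂ = 4p₁ → 10p₁ + 2p₂ = 151.
Market 2: 8p₂ + 3p₁ = 344.
Eliminating p₂: 8×(1) − 2×(2) gives 74p₁ = 520, so p₁ = 260/37.
Back-substitute into (2): p₂ = (344 − 3×260/37) / 8 = 2987/74.

p₁ = 260/37, p₂ = 2987/74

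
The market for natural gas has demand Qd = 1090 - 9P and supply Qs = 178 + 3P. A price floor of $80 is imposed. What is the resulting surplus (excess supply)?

Surplus = 48

Equilibrium price would be P* = 76, so the floor at 80 binds.
At P = 80: Qd = 370, Qs = 418.
Surplus = 418 − 370 = 48.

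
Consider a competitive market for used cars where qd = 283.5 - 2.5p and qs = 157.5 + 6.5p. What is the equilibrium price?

p* = 14

Set qd = qs: 283.5 - 2.5p = 157.5 + 6.5p.
126 = 9p, so p* = 14.
q* = 283.5 − 2.5(14) = 248.5.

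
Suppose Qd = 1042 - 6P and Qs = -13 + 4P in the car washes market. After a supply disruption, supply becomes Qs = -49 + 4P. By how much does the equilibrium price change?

ΔP = 3.6

Original equilibrium: P* = 105.5, Q* = 409.
New equilibrium: 1042 - 6P = -49 + 4P, so 1091 = 10P and P' = 109.1; Q' = 1042 − 6(109.1) = 387.4.
Change in price: 109.1 − 105.5 = 3.6.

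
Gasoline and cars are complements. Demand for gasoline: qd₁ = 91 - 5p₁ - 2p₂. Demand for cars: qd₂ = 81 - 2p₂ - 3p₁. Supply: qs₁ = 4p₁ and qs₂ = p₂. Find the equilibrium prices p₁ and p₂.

p₁ = 37/7, p₂ = 152/7

Market 1: 91 - 5p₁ - 2p₂ = 4p₁ → 9p₁ + 2p₂ = 91.
Market 2: 3p₂ + 3p₁ = 81.
Eliminating p₂: 3×(1) − 2×(2) gives 21p₁ = 111, so p₁ = 37/7.
Back-substitute into (2): p₂ = (81 − 3×37/7) / 3 = 152/7.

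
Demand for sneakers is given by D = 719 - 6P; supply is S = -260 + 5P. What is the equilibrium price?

Set D = S: 719 - 6P = -260 + 5P.
979 = 11P, so P* = 89.
Q* = 719 − 6(89) = 185.

P* = 89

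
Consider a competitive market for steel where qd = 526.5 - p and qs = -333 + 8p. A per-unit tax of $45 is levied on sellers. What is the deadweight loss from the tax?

Deadweight loss = 900

Pre-tax equilibrium: p* = 95.5, q* = 431.
Tax on sellers shifts supply to qs = -333 + 8(p − 45) = -693 + 8p.
526.5 - p = -693 + 8p gives buyer price pb = 135.5; sellers receive ps = 135.5 − 45 = 90.5.
New quantity: q = 526.5 − 1(135.5) = 391.
DWL = ½ × 45 × (431 − 391) = 900.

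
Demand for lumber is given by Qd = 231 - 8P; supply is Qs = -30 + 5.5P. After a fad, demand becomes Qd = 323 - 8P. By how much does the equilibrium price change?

Original equilibrium: P* = 58/3, Q* = 229/3.
New equilibrium: 323 - 8P = -30 + 5.5P, so 353 = 13.5P and P' = 706/27; Q' = 323 − 8(706/27) = 3073/27.
Change in price: 706/27 − 58/3 = 184/27.

ΔP = 184/27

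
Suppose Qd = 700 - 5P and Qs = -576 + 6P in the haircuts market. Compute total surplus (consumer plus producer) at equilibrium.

Total surplus = 2640

Equilibrium: 700 - 5P = -576 + 6P gives P* = 116, Q* = 120.
Demand choke price: P = 140; supply starts at P = 96.
CS = ½(140 − 116)(120) = 1440; PS = ½(116 − 96)(120) = 1200.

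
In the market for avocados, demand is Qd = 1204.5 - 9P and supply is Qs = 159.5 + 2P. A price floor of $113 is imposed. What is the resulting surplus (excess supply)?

Surplus = 198

Equilibrium price would be P* = 95, so the floor at 113 binds.
At P = 113: Qd = 187.5, Qs = 385.5.
Surplus = 385.5 − 187.5 = 198.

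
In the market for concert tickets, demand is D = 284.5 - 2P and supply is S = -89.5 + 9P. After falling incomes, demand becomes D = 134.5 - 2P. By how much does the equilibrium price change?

ΔP = -150/11

Original equilibrium: P* = 34, Q* = 216.5.
New equilibrium: 134.5 - 2P = -89.5 + 9P, so 224 = 11P and P' = 224/11; Q' = 134.5 − 2(224/11) = 2063/22.
Change in price: 224/11 − 34 = -150/11.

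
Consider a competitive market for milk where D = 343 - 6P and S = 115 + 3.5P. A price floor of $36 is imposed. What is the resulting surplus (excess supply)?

Surplus = 114

Equilibrium price would be P* = 24, so the floor at 36 binds.
At P = 36: D = 127, S = 241.
Surplus = 241 − 127 = 114.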